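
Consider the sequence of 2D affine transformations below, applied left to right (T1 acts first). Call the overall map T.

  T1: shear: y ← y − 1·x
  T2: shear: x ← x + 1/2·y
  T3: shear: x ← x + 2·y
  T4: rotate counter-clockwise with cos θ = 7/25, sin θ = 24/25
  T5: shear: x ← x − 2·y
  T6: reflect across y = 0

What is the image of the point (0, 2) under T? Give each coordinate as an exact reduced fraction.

T(p) = (-281/25, -134/25)

T1 shear: y ← y − 1·x: (0, 2) → (0, 2)
T2 shear: x ← x + 1/2·y: (0, 2) → (1, 2)
T3 shear: x ← x + 2·y: (1, 2) → (5, 2)
T4 rotate counter-clockwise with cos θ = 7/25, sin θ = 24/25: (5, 2) → (-13/25, 134/25)
T5 shear: x ← x − 2·y: (-13/25, 134/25) → (-281/25, 134/25)
T6 reflect across y = 0: (-281/25, 134/25) → (-281/25, -134/25)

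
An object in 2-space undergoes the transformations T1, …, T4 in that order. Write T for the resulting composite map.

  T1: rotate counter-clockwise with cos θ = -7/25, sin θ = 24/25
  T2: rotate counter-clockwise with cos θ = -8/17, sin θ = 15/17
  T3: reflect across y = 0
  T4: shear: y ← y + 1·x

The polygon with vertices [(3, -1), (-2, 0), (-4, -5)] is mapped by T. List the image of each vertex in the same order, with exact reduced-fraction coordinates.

T1 rotate counter-clockwise with cos θ = -7/25, sin θ = 24/25: (3, -1) → (3/25, 79/25); (-2, 0) → (14/25, -48/25); (-4, -5) → (148/25, -61/25)
T2 rotate counter-clockwise with cos θ = -8/17, sin θ = 15/17: (3/25, 79/25) → (-1209/425, -587/425); (14/25, -48/25) → (608/425, 594/425); (148/25, -61/25) → (-269/425, 2708/425)
T3 reflect across y = 0: (-1209/425, -587/425) → (-1209/425, 587/425); (608/425, 594/425) → (608/425, -594/425); (-269/425, 2708/425) → (-269/425, -2708/425)
T4 shear: y ← y + 1·x: (-1209/425, 587/425) → (-1209/425, -622/425); (608/425, -594/425) → (608/425, 14/425); (-269/425, -2708/425) → (-269/425, -2977/425)

image vertices: (-1209/425, -622/425), (608/425, 14/425), (-269/425, -2977/425)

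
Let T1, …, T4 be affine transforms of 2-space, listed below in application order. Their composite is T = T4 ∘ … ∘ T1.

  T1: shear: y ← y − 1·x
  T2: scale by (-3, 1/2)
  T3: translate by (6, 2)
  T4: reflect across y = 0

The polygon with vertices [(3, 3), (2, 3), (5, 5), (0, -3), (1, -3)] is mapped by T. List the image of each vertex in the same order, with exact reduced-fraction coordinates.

T1 shear: y ← y − 1·x: (3, 3) → (3, 0); (2, 3) → (2, 1); (5, 5) → (5, 0); (0, -3) → (0, -3); (1, -3) → (1, -4)
T2 scale by (-3, 1/2): (3, 0) → (-9, 0); (2, 1) → (-6, 1/2); (5, 0) → (-15, 0); (0, -3) → (0, -3/2); (1, -4) → (-3, -2)
T3 translate by (6, 2): (-9, 0) → (-3, 2); (-6, 1/2) → (0, 5/2); (-15, 0) → (-9, 2); (0, -3/2) → (6, 1/2); (-3, -2) → (3, 0)
T4 reflect across y = 0: (-3, 2) → (-3, -2); (0, 5/2) → (0, -5/2); (-9, 2) → (-9, -2); (6, 1/2) → (6, -1/2); (3, 0) → (3, 0)

image vertices: (-3, -2), (0, -5/2), (-9, -2), (6, -1/2), (3, 0)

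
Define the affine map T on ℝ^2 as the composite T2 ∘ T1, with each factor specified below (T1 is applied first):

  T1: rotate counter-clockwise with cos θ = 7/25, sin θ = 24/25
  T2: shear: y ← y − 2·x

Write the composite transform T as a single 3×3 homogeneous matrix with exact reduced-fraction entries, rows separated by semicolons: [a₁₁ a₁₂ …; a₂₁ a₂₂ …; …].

T1 = [7/25 -24/25 0; 24/25 7/25 0; 0 0 1]
T2·T1 = [7/25 -24/25 0; 2/5 11/5 0; 0 0 1]

T = [7/25 -24/25 0; 2/5 11/5 0; 0 0 1]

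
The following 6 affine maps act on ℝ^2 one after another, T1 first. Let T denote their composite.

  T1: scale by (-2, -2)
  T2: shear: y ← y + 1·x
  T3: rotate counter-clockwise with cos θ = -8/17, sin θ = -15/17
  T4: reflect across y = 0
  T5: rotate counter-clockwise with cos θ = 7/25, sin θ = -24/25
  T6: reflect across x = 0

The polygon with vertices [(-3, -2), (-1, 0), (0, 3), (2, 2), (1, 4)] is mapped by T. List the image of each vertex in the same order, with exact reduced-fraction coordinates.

T1 scale by (-2, -2): (-3, -2) → (6, 4); (-1, 0) → (2, 0); (0, 3) → (0, -6); (2, 2) → (-4, -4); (1, 4) → (-2, -8)
T2 shear: y ← y + 1·x: (6, 4) → (6, 10); (2, 0) → (2, 2); (0, -6) → (0, -6); (-4, -4) → (-4, -8); (-2, -8) → (-2, -10)
T3 rotate counter-clockwise with cos θ = -8/17, sin θ = -15/17: (6, 10) → (6, -10); (2, 2) → (14/17, -46/17); (0, -6) → (-90/17, 48/17); (-4, -8) → (-88/17, 124/17); (-2, -10) → (-134/17, 110/17)
T4 reflect across y = 0: (6, -10) → (6, 10); (14/17, -46/17) → (14/17, 46/17); (-90/17, 48/17) → (-90/17, -48/17); (-88/17, 124/17) → (-88/17, -124/17); (-134/17, 110/17) → (-134/17, -110/17)
T5 rotate counter-clockwise with cos θ = 7/25, sin θ = -24/25: (6, 10) → (282/25, -74/25); (14/17, 46/17) → (1202/425, -14/425); (-90/17, -48/17) → (-1782/425, 1824/425); (-88/17, -124/17) → (-3592/425, 1244/425); (-134/17, -110/17) → (-3578/425, 2446/425)
T6 reflect across x = 0: (282/25, -74/25) → (-282/25, -74/25); (1202/425, -14/425) → (-1202/425, -14/425); (-1782/425, 1824/425) → (1782/425, 1824/425); (-3592/425, 1244/425) → (3592/425, 1244/425); (-3578/425, 2446/425) → (3578/425, 2446/425)

image vertices: (-282/25, -74/25), (-1202/425, -14/425), (1782/425, 1824/425), (3592/425, 1244/425), (3578/425, 2446/425)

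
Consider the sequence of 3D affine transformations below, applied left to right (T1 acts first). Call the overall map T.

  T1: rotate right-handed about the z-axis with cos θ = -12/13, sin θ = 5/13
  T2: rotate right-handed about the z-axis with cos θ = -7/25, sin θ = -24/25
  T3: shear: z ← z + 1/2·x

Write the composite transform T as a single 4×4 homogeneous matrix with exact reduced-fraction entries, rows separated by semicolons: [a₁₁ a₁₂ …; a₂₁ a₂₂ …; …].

T1 = [-12/13 -5/13 0 0; 5/13 -12/13 0 0; 0 0 1 0; 0 0 0 1]
T2·T1 = [204/325 -253/325 0 0; 253/325 204/325 0 0; 0 0 1 0; 0 0 0 1]
T3·…·T1 = [204/325 -253/325 0 0; 253/325 204/325 0 0; 102/325 -253/650 1 0; 0 0 0 1]

T = [204/325 -253/325 0 0; 253/325 204/325 0 0; 102/325 -253/650 1 0; 0 0 0 1]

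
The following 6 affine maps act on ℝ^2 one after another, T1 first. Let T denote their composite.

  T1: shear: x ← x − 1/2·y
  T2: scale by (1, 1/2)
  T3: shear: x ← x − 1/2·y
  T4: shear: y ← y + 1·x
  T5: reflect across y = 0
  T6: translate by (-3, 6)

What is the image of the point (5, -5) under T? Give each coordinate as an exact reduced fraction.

T(p) = (23/4, -1/4)

T1 shear: x ← x − 1/2·y: (5, -5) → (15/2, -5)
T2 scale by (1, 1/2): (15/2, -5) → (15/2, -5/2)
T3 shear: x ← x − 1/2·y: (15/2, -5/2) → (35/4, -5/2)
T4 shear: y ← y + 1·x: (35/4, -5/2) → (35/4, 25/4)
T5 reflect across y = 0: (35/4, 25/4) → (35/4, -25/4)
T6 translate by (-3, 6): (35/4, -25/4) → (23/4, -1/4)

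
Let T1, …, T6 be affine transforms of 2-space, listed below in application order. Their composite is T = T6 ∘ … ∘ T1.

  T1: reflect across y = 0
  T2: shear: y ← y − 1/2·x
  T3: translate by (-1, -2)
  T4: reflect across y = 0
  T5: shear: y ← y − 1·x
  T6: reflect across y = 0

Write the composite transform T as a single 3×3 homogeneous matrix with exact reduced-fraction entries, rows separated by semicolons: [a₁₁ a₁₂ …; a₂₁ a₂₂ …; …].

T = [1 0 -1; 1/2 -1 -3; 0 0 1]

T1 = [1 0 0; 0 -1 0; 0 0 1]
T2·T1 = [1 0 0; -1/2 -1 0; 0 0 1]
T3·…·T1 = [1 0 -1; -1/2 -1 -2; 0 0 1]
T4·…·T1 = [1 0 -1; 1/2 1 2; 0 0 1]
T5·…·T1 = [1 0 -1; -1/2 1 3; 0 0 1]
T6·…·T1 = [1 0 -1; 1/2 -1 -3; 0 0 1]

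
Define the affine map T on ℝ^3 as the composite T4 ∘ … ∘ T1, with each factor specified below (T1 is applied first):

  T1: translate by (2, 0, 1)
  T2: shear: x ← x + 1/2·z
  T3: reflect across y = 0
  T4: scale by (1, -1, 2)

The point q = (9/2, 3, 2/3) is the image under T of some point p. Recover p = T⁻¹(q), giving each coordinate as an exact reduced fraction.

p = (7/3, 3, -2/3)

T1 = [1 0 0 2; 0 1 0 0; 0 0 1 1; 0 0 0 1]
T2·T1 = [1 0 1/2 5/2; 0 1 0 0; 0 0 1 1; 0 0 0 1]
T3·…·T1 = [1 0 1/2 5/2; 0 -1 0 0; 0 0 1 1; 0 0 0 1]
T4·…·T1 = [1 0 1/2 5/2; 0 1 0 0; 0 0 2 2; 0 0 0 1]
det M = 2; M⁻¹ = [1 0 -1/4 -2; 0 1 0 0; 0 0 1/2 -1; 0 0 0 1]
M⁻¹ · (9/2, 3, 2/3)ᵀ = (7/3, 3, -2/3)ᵀ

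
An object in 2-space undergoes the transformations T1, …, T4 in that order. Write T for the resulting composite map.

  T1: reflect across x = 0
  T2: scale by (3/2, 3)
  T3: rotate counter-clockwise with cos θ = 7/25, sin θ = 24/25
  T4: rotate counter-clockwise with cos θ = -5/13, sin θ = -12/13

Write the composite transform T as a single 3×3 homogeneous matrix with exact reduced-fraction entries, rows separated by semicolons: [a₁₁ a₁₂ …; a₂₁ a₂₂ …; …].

T1 = [-1 0 0; 0 1 0; 0 0 1]
T2·T1 = [-3/2 0 0; 0 3 0; 0 0 1]
T3·…·T1 = [-21/50 -72/25 0; -36/25 21/25 0; 0 0 1]
T4·…·T1 = [-759/650 612/325 0; 306/325 759/325 0; 0 0 1]

T = [-759/650 612/325 0; 306/325 759/325 0; 0 0 1]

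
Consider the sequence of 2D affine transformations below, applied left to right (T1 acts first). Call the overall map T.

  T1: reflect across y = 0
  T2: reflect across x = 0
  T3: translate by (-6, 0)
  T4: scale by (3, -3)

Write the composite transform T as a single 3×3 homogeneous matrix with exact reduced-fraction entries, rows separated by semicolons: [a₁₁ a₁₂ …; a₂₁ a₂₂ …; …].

T = [-3 0 -18; 0 3 0; 0 0 1]

T1 = [1 0 0; 0 -1 0; 0 0 1]
T2·T1 = [-1 0 0; 0 -1 0; 0 0 1]
T3·…·T1 = [-1 0 -6; 0 -1 0; 0 0 1]
T4·…·T1 = [-3 0 -18; 0 3 0; 0 0 1]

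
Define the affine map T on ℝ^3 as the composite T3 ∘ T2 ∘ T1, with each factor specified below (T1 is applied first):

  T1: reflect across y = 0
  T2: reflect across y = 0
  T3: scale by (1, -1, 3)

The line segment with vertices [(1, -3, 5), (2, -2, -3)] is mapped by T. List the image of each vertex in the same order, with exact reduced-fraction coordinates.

T1 reflect across y = 0: (1, -3, 5) → (1, 3, 5); (2, -2, -3) → (2, 2, -3)
T2 reflect across y = 0: (1, 3, 5) → (1, -3, 5); (2, 2, -3) → (2, -2, -3)
T3 scale by (1, -1, 3): (1, -3, 5) → (1, 3, 15); (2, -2, -3) → (2, 2, -9)

image vertices: (1, 3, 15), (2, 2, -9)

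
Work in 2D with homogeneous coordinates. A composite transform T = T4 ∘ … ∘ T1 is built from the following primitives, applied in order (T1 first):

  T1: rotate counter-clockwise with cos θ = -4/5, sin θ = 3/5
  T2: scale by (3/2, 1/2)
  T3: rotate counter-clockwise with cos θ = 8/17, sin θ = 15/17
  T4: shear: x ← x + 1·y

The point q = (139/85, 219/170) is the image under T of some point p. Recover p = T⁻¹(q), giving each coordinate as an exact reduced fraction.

p = (-1/3, -1)

T1 = [-4/5 -3/5 0; 3/5 -4/5 0; 0 0 1]
T2·T1 = [-6/5 -9/10 0; 3/10 -2/5 0; 0 0 1]
T3·…·T1 = [-141/170 -6/85 0; -78/85 -167/170 0; 0 0 1]
T4·…·T1 = [-297/170 -179/170 0; -78/85 -167/170 0; 0 0 1]
det M = 3/4; M⁻¹ = [-334/255 358/255 0; 104/85 -198/85 0; 0 0 1]
M⁻¹ · (139/85, 219/170)ᵀ = (-1/3, -1)ᵀ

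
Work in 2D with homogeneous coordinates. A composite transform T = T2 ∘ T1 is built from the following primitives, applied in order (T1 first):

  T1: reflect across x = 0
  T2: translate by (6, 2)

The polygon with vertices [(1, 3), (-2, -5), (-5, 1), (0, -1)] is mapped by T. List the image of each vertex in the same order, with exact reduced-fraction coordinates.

T1 reflect across x = 0: (1, 3) → (-1, 3); (-2, -5) → (2, -5); (-5, 1) → (5, 1); (0, -1) → (0, -1)
T2 translate by (6, 2): (-1, 3) → (5, 5); (2, -5) → (8, -3); (5, 1) → (11, 3); (0, -1) → (6, 1)

image vertices: (5, 5), (8, -3), (11, 3), (6, 1)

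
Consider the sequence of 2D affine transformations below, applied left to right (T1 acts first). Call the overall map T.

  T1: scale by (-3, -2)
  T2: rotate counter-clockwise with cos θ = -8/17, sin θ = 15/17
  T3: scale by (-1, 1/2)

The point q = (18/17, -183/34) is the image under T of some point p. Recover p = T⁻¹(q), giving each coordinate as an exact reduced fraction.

p = (3, -3)

T1 = [-3 0 0; 0 -2 0; 0 0 1]
T2·T1 = [24/17 30/17 0; -45/17 16/17 0; 0 0 1]
T3·…·T1 = [-24/17 -30/17 0; -45/34 8/17 0; 0 0 1]
det M = -3; M⁻¹ = [-8/51 -10/17 0; -15/34 8/17 0; 0 0 1]
M⁻¹ · (18/17, -183/34)ᵀ = (3, -3)ᵀ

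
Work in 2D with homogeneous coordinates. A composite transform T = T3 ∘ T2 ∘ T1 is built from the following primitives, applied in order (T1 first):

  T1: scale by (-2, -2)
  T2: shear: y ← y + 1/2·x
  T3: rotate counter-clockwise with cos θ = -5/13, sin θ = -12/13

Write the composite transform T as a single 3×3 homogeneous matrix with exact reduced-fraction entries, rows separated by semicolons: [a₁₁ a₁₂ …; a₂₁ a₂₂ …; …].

T = [-2/13 -24/13 0; 29/13 10/13 0; 0 0 1]

T1 = [-2 0 0; 0 -2 0; 0 0 1]
T2·T1 = [-2 0 0; -1 -2 0; 0 0 1]
T3·…·T1 = [-2/13 -24/13 0; 29/13 10/13 0; 0 0 1]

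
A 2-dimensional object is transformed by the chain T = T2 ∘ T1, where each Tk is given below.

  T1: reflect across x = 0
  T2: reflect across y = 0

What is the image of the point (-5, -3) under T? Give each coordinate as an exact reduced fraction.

T1 reflect across x = 0: (-5, -3) → (5, -3)
T2 reflect across y = 0: (5, -3) → (5, 3)

T(p) = (5, 3)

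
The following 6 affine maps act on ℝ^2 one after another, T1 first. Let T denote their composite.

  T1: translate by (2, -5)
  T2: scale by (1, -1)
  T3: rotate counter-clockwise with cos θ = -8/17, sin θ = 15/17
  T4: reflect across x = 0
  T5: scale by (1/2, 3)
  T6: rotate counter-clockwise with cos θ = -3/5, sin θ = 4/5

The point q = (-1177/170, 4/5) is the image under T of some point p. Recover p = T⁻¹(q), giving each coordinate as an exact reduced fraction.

T1 = [1 0 2; 0 1 -5; 0 0 1]
T2·T1 = [1 0 2; 0 -1 5; 0 0 1]
T3·…·T1 = [-8/17 15/17 -91/17; 15/17 8/17 -10/17; 0 0 1]
T4·…·T1 = [8/17 -15/17 91/17; 15/17 8/17 -10/17; 0 0 1]
T5·…·T1 = [4/17 -15/34 91/34; 45/17 24/17 -30/17; 0 0 1]
T6·…·T1 = [-192/85 -147/170 -33/170; -7/5 -6/5 16/5; 0 0 1]
det M = 3/2; M⁻¹ = [-4/5 49/85 -2; 14/15 -128/85 5; 0 0 1]
M⁻¹ · (-1177/170, 4/5)ᵀ = (4, -8/3)ᵀ

p = (4, -8/3)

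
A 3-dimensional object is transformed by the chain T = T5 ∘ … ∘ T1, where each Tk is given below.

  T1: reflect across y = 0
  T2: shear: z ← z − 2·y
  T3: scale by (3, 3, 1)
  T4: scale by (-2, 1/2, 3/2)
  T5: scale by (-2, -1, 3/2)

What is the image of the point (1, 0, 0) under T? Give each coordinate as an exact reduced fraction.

T1 reflect across y = 0: (1, 0, 0) → (1, 0, 0)
T2 shear: z ← z − 2·y: (1, 0, 0) → (1, 0, 0)
T3 scale by (3, 3, 1): (1, 0, 0) → (3, 0, 0)
T4 scale by (-2, 1/2, 3/2): (3, 0, 0) → (-6, 0, 0)
T5 scale by (-2, -1, 3/2): (-6, 0, 0) → (12, 0, 0)

T(p) = (12, 0, 0)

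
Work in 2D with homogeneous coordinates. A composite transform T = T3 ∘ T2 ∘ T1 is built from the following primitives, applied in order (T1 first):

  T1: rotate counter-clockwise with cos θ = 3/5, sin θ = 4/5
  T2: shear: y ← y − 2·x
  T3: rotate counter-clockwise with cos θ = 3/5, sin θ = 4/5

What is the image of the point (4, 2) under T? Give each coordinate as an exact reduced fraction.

T1 rotate counter-clockwise with cos θ = 3/5, sin θ = 4/5: (4, 2) → (4/5, 22/5)
T2 shear: y ← y − 2·x: (4/5, 22/5) → (4/5, 14/5)
T3 rotate counter-clockwise with cos θ = 3/5, sin θ = 4/5: (4/5, 14/5) → (-44/25, 58/25)

T(p) = (-44/25, 58/25)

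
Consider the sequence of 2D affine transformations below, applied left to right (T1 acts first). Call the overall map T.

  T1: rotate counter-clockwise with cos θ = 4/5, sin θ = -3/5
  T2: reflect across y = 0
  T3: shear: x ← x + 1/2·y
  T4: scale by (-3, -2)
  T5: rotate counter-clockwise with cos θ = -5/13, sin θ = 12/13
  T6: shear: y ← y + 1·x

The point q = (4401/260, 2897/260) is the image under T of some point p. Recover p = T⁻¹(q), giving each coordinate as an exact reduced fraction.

p = (9/2, -5)

T1 = [4/5 3/5 0; -3/5 4/5 0; 0 0 1]
T2·T1 = [4/5 3/5 0; 3/5 -4/5 0; 0 0 1]
T3·…·T1 = [11/10 1/5 0; 3/5 -4/5 0; 0 0 1]
T4·…·T1 = [-33/10 -3/5 0; -6/5 8/5 0; 0 0 1]
T5·…·T1 = [309/130 -81/65 0; -168/65 -76/65 0; 0 0 1]
T6·…·T1 = [309/130 -81/65 0; -27/130 -157/65 0; 0 0 1]
det M = -6; M⁻¹ = [157/390 -27/130 0; -9/260 -103/260 0; 0 0 1]
M⁻¹ · (4401/260, 2897/260)ᵀ = (9/2, -5)ᵀ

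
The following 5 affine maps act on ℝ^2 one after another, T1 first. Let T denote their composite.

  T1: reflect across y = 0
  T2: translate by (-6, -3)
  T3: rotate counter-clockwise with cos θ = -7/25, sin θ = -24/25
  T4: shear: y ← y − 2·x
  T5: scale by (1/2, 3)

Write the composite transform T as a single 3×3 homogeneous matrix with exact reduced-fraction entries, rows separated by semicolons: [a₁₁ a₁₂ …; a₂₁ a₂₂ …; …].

T1 = [1 0 0; 0 -1 0; 0 0 1]
T2·T1 = [1 0 -6; 0 -1 -3; 0 0 1]
T3·…·T1 = [-7/25 -24/25 -6/5; -24/25 7/25 33/5; 0 0 1]
T4·…·T1 = [-7/25 -24/25 -6/5; -2/5 11/5 9; 0 0 1]
T5·…·T1 = [-7/50 -12/25 -3/5; -6/5 33/5 27; 0 0 1]

T = [-7/50 -12/25 -3/5; -6/5 33/5 27; 0 0 1]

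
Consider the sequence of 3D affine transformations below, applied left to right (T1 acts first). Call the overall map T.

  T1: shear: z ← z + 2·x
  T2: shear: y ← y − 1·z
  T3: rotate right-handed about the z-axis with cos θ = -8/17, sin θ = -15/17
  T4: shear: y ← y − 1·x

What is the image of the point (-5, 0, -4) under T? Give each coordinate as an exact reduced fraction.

T(p) = (250/17, -287/17, -14)

T1 shear: z ← z + 2·x: (-5, 0, -4) → (-5, 0, -14)
T2 shear: y ← y − 1·z: (-5, 0, -14) → (-5, 14, -14)
T3 rotate right-handed about the z-axis with cos θ = -8/17, sin θ = -15/17: (-5, 14, -14) → (250/17, -37/17, -14)
T4 shear: y ← y − 1·x: (250/17, -37/17, -14) → (250/17, -287/17, -14)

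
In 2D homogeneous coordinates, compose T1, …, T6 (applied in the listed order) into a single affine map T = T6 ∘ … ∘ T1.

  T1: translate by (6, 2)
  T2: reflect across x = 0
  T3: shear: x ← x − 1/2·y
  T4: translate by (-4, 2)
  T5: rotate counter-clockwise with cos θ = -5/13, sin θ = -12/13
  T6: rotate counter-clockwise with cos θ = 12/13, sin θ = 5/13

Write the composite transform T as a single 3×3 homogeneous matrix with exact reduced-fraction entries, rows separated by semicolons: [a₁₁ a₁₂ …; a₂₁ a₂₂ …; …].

T1 = [1 0 6; 0 1 2; 0 0 1]
T2·T1 = [-1 0 -6; 0 1 2; 0 0 1]
T3·…·T1 = [-1 -1/2 -7; 0 1 2; 0 0 1]
T4·…·T1 = [-1 -1/2 -11; 0 1 4; 0 0 1]
T5·…·T1 = [5/13 29/26 103/13; 12/13 1/13 112/13; 0 0 1]
T6·…·T1 = [0 1 4; 1 1/2 11; 0 0 1]

T = [0 1 4; 1 1/2 11; 0 0 1]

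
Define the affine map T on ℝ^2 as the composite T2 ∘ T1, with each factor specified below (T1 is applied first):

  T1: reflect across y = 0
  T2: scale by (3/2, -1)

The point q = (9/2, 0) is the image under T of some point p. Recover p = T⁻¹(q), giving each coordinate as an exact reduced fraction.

T1 = [1 0 0; 0 -1 0; 0 0 1]
T2·T1 = [3/2 0 0; 0 1 0; 0 0 1]
det M = 3/2; M⁻¹ = [2/3 0 0; 0 1 0; 0 0 1]
M⁻¹ · (9/2, 0)ᵀ = (3, 0)ᵀ

p = (3, 0)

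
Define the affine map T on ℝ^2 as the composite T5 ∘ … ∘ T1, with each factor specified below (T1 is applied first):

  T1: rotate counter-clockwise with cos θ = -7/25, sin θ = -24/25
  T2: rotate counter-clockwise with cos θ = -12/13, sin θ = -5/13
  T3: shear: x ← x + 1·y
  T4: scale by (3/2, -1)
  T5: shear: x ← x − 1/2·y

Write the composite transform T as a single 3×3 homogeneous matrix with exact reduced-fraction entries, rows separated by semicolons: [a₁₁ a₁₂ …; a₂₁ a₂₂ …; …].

T1 = [-7/25 24/25 0; -24/25 -7/25 0; 0 0 1]
T2·T1 = [-36/325 -323/325 0; 323/325 -36/325 0; 0 0 1]
T3·…·T1 = [287/325 -359/325 0; 323/325 -36/325 0; 0 0 1]
T4·…·T1 = [861/650 -1077/650 0; -323/325 36/325 0; 0 0 1]
T5·…·T1 = [592/325 -1113/650 0; -323/325 36/325 0; 0 0 1]

T = [592/325 -1113/650 0; -323/325 36/325 0; 0 0 1]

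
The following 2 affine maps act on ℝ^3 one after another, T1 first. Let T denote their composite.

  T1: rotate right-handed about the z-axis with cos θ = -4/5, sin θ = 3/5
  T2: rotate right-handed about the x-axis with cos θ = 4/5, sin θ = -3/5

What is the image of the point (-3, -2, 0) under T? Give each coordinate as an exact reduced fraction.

T1 rotate right-handed about the z-axis with cos θ = -4/5, sin θ = 3/5: (-3, -2, 0) → (18/5, -1/5, 0)
T2 rotate right-handed about the x-axis with cos θ = 4/5, sin θ = -3/5: (18/5, -1/5, 0) → (18/5, -4/25, 3/25)

T(p) = (18/5, -4/25, 3/25)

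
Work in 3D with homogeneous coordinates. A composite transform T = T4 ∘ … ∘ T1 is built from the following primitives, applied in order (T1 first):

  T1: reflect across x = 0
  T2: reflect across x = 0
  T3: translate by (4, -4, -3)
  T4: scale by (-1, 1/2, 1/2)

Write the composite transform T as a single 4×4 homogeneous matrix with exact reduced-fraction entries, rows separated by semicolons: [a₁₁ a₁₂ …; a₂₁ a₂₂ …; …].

T1 = [-1 0 0 0; 0 1 0 0; 0 0 1 0; 0 0 0 1]
T2·T1 = [1 0 0 0; 0 1 0 0; 0 0 1 0; 0 0 0 1]
T3·…·T1 = [1 0 0 4; 0 1 0 -4; 0 0 1 -3; 0 0 0 1]
T4·…·T1 = [-1 0 0 -4; 0 1/2 0 -2; 0 0 1/2 -3/2; 0 0 0 1]

T = [-1 0 0 -4; 0 1/2 0 -2; 0 0 1/2 -3/2; 0 0 0 1]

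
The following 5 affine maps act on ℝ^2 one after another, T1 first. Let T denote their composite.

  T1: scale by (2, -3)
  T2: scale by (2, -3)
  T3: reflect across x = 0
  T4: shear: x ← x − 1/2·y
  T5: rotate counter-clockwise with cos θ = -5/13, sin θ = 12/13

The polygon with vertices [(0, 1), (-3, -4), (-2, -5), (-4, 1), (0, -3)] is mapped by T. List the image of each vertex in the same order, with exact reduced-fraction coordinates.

image vertices: (-171/26, -99/13), (282/13, 540/13), (775/26, 591/13), (-331/26, 93/13), (513/26, 297/13)

T1 scale by (2, -3): (0, 1) → (0, -3); (-3, -4) → (-6, 12); (-2, -5) → (-4, 15); (-4, 1) → (-8, -3); (0, -3) → (0, 9)
T2 scale by (2, -3): (0, -3) → (0, 9); (-6, 12) → (-12, -36); (-4, 15) → (-8, -45); (-8, -3) → (-16, 9); (0, 9) → (0, -27)
T3 reflect across x = 0: (0, 9) → (0, 9); (-12, -36) → (12, -36); (-8, -45) → (8, -45); (-16, 9) → (16, 9); (0, -27) → (0, -27)
T4 shear: x ← x − 1/2·y: (0, 9) → (-9/2, 9); (12, -36) → (30, -36); (8, -45) → (61/2, -45); (16, 9) → (23/2, 9); (0, -27) → (27/2, -27)
T5 rotate counter-clockwise with cos θ = -5/13, sin θ = 12/13: (-9/2, 9) → (-171/26, -99/13); (30, -36) → (282/13, 540/13); (61/2, -45) → (775/26, 591/13); (23/2, 9) → (-331/26, 93/13); (27/2, -27) → (513/26, 297/13)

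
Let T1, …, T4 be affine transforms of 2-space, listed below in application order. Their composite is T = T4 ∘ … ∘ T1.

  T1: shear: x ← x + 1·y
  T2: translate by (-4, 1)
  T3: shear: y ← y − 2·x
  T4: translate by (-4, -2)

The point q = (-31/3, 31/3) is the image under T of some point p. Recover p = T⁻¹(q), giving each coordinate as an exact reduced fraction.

T1 = [1 1 0; 0 1 0; 0 0 1]
T2·T1 = [1 1 -4; 0 1 1; 0 0 1]
T3·…·T1 = [1 1 -4; -2 -1 9; 0 0 1]
T4·…·T1 = [1 1 -8; -2 -1 7; 0 0 1]
det M = 1; M⁻¹ = [-1 -1 -1; 2 1 9; 0 0 1]
M⁻¹ · (-31/3, 31/3)ᵀ = (-1, -4/3)ᵀ

p = (-1, -4/3)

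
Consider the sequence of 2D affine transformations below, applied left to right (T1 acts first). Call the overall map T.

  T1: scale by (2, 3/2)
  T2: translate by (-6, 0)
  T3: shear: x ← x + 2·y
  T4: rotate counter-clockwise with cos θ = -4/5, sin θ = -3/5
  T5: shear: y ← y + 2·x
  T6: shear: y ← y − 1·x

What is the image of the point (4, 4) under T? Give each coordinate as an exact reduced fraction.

T1 scale by (2, 3/2): (4, 4) → (8, 6)
T2 translate by (-6, 0): (8, 6) → (2, 6)
T3 shear: x ← x + 2·y: (2, 6) → (14, 6)
T4 rotate counter-clockwise with cos θ = -4/5, sin θ = -3/5: (14, 6) → (-38/5, -66/5)
T5 shear: y ← y + 2·x: (-38/5, -66/5) → (-38/5, -142/5)
T6 shear: y ← y − 1·x: (-38/5, -142/5) → (-38/5, -104/5)

T(p) = (-38/5, -104/5)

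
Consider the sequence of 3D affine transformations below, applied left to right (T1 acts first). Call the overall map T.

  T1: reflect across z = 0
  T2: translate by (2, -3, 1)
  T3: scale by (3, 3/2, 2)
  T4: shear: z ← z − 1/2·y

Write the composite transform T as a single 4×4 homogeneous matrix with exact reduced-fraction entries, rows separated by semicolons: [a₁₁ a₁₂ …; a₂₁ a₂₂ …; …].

T1 = [1 0 0 0; 0 1 0 0; 0 0 -1 0; 0 0 0 1]
T2·T1 = [1 0 0 2; 0 1 0 -3; 0 0 -1 1; 0 0 0 1]
T3·…·T1 = [3 0 0 6; 0 3/2 0 -9/2; 0 0 -2 2; 0 0 0 1]
T4·…·T1 = [3 0 0 6; 0 3/2 0 -9/2; 0 -3/4 -2 17/4; 0 0 0 1]

T = [3 0 0 6; 0 3/2 0 -9/2; 0 -3/4 -2 17/4; 0 0 0 1]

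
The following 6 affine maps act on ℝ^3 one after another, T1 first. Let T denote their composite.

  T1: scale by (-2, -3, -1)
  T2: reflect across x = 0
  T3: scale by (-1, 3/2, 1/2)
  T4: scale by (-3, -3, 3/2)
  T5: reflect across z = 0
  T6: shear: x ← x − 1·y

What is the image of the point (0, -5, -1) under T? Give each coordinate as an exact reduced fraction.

T1 scale by (-2, -3, -1): (0, -5, -1) → (0, 15, 1)
T2 reflect across x = 0: (0, 15, 1) → (0, 15, 1)
T3 scale by (-1, 3/2, 1/2): (0, 15, 1) → (0, 45/2, 1/2)
T4 scale by (-3, -3, 3/2): (0, 45/2, 1/2) → (0, -135/2, 3/4)
T5 reflect across z = 0: (0, -135/2, 3/4) → (0, -135/2, -3/4)
T6 shear: x ← x − 1·y: (0, -135/2, -3/4) → (135/2, -135/2, -3/4)

T(p) = (135/2, -135/2, -3/4)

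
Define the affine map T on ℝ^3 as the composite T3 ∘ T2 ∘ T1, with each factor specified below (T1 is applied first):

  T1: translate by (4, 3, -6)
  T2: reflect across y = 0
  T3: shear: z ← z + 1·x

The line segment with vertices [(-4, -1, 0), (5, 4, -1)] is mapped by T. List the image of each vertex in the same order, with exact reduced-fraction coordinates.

T1 translate by (4, 3, -6): (-4, -1, 0) → (0, 2, -6); (5, 4, -1) → (9, 7, -7)
T2 reflect across y = 0: (0, 2, -6) → (0, -2, -6); (9, 7, -7) → (9, -7, -7)
T3 shear: z ← z + 1·x: (0, -2, -6) → (0, -2, -6); (9, -7, -7) → (9, -7, 2)

image vertices: (0, -2, -6), (9, -7, 2)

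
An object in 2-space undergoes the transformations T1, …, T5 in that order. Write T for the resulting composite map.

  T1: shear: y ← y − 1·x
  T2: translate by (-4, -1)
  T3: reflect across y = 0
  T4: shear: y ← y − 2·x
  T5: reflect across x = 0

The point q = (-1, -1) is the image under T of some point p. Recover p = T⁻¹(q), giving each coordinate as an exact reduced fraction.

p = (5, 5)

T1 = [1 0 0; -1 1 0; 0 0 1]
T2·T1 = [1 0 -4; -1 1 -1; 0 0 1]
T3·…·T1 = [1 0 -4; 1 -1 1; 0 0 1]
T4·…·T1 = [1 0 -4; -1 -1 9; 0 0 1]
T5·…·T1 = [-1 0 4; -1 -1 9; 0 0 1]
det M = 1; M⁻¹ = [-1 0 4; 1 -1 5; 0 0 1]
M⁻¹ · (-1, -1)ᵀ = (5, 5)ᵀ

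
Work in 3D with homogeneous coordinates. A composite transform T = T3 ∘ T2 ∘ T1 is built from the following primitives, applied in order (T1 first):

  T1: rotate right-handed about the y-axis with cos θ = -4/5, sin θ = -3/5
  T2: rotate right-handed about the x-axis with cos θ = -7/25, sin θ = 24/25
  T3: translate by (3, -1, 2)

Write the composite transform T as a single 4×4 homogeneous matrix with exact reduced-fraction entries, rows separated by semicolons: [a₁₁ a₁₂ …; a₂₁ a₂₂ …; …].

T = [-4/5 0 -3/5 3; -72/125 -7/25 96/125 -1; -21/125 24/25 28/125 2; 0 0 0 1]

T1 = [-4/5 0 -3/5 0; 0 1 0 0; 3/5 0 -4/5 0; 0 0 0 1]
T2·T1 = [-4/5 0 -3/5 0; -72/125 -7/25 96/125 0; -21/125 24/25 28/125 0; 0 0 0 1]
T3·…·T1 = [-4/5 0 -3/5 3; -72/125 -7/25 96/125 -1; -21/125 24/25 28/125 2; 0 0 0 1]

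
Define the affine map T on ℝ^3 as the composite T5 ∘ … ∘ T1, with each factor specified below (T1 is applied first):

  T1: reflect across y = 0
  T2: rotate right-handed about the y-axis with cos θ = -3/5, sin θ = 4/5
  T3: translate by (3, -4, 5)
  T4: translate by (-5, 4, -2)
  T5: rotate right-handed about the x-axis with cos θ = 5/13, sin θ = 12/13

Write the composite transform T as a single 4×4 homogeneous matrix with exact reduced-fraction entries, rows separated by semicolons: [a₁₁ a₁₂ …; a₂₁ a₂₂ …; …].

T = [-3/5 0 4/5 -2; 48/65 -5/13 36/65 -36/13; -4/13 -12/13 -3/13 15/13; 0 0 0 1]

T1 = [1 0 0 0; 0 -1 0 0; 0 0 1 0; 0 0 0 1]
T2·T1 = [-3/5 0 4/5 0; 0 -1 0 0; -4/5 0 -3/5 0; 0 0 0 1]
T3·…·T1 = [-3/5 0 4/5 3; 0 -1 0 -4; -4/5 0 -3/5 5; 0 0 0 1]
T4·…·T1 = [-3/5 0 4/5 -2; 0 -1 0 0; -4/5 0 -3/5 3; 0 0 0 1]
T5·…·T1 = [-3/5 0 4/5 -2; 48/65 -5/13 36/65 -36/13; -4/13 -12/13 -3/13 15/13; 0 0 0 1]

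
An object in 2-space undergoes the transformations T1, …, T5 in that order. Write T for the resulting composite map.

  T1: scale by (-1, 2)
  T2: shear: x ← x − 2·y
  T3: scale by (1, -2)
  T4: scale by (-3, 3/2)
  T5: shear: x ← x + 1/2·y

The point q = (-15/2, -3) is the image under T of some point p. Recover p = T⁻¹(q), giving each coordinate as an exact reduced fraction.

p = (-4, 1/2)

T1 = [-1 0 0; 0 2 0; 0 0 1]
T2·T1 = [-1 -4 0; 0 2 0; 0 0 1]
T3·…·T1 = [-1 -4 0; 0 -4 0; 0 0 1]
T4·…·T1 = [3 12 0; 0 -6 0; 0 0 1]
T5·…·T1 = [3 9 0; 0 -6 0; 0 0 1]
det M = -18; M⁻¹ = [1/3 1/2 0; 0 -1/6 0; 0 0 1]
M⁻¹ · (-15/2, -3)ᵀ = (-4, 1/2)ᵀ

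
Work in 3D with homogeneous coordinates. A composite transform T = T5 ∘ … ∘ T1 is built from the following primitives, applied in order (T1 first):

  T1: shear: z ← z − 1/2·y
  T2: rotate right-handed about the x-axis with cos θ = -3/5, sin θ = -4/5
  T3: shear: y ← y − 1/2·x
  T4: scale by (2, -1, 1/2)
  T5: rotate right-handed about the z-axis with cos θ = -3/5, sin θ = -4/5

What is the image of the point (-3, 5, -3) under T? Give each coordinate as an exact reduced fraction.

T(p) = (208/25, 63/50, -7/20)

T1 shear: z ← z − 1/2·y: (-3, 5, -3) → (-3, 5, -11/2)
T2 rotate right-handed about the x-axis with cos θ = -3/5, sin θ = -4/5: (-3, 5, -11/2) → (-3, -37/5, -7/10)
T3 shear: y ← y − 1/2·x: (-3, -37/5, -7/10) → (-3, -59/10, -7/10)
T4 scale by (2, -1, 1/2): (-3, -59/10, -7/10) → (-6, 59/10, -7/20)
T5 rotate right-handed about the z-axis with cos θ = -3/5, sin θ = -4/5: (-6, 59/10, -7/20) → (208/25, 63/50, -7/20)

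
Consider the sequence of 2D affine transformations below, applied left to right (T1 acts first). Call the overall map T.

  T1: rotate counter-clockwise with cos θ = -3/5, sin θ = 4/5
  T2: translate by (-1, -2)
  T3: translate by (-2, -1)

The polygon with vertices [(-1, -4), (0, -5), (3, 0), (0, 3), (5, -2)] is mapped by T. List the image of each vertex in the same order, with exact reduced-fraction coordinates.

image vertices: (4/5, -7/5), (1, 0), (-24/5, -3/5), (-27/5, -24/5), (-22/5, 11/5)

T1 rotate counter-clockwise with cos θ = -3/5, sin θ = 4/5: (-1, -4) → (19/5, 8/5); (0, -5) → (4, 3); (3, 0) → (-9/5, 12/5); (0, 3) → (-12/5, -9/5); (5, -2) → (-7/5, 26/5)
T2 translate by (-1, -2): (19/5, 8/5) → (14/5, -2/5); (4, 3) → (3, 1); (-9/5, 12/5) → (-14/5, 2/5); (-12/5, -9/5) → (-17/5, -19/5); (-7/5, 26/5) → (-12/5, 16/5)
T3 translate by (-2, -1): (14/5, -2/5) → (4/5, -7/5); (3, 1) → (1, 0); (-14/5, 2/5) → (-24/5, -3/5); (-17/5, -19/5) → (-27/5, -24/5); (-12/5, 16/5) → (-22/5, 11/5)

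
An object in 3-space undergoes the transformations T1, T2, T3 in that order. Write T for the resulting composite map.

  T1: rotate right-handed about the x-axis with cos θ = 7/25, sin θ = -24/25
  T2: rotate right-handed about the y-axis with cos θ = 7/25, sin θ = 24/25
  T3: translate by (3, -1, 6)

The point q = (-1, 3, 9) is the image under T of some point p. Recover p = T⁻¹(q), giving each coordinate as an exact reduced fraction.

T1 = [1 0 0 0; 0 7/25 24/25 0; 0 -24/25 7/25 0; 0 0 0 1]
T2·T1 = [7/25 -576/625 168/625 0; 0 7/25 24/25 0; -24/25 -168/625 49/625 0; 0 0 0 1]
T3·…·T1 = [7/25 -576/625 168/625 3; 0 7/25 24/25 -1; -24/25 -168/625 49/625 6; 0 0 0 1]
det M = 1; M⁻¹ = [7/25 0 -24/25 123/25; -576/625 7/25 -168/625 2911/625; 168/625 24/25 49/625 -198/625; 0 0 0 1]
M⁻¹ · (-1, 3, 9)ᵀ = (-4, 4, 3)ᵀ

p = (-4, 4, 3)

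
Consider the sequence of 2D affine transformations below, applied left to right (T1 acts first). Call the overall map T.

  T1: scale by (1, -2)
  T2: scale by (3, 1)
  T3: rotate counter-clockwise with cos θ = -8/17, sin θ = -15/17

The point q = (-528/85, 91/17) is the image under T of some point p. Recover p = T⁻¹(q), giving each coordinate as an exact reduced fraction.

p = (-3/5, 4)

T1 = [1 0 0; 0 -2 0; 0 0 1]
T2·T1 = [3 0 0; 0 -2 0; 0 0 1]
T3·…·T1 = [-24/17 -30/17 0; -45/17 16/17 0; 0 0 1]
det M = -6; M⁻¹ = [-8/51 -5/17 0; -15/34 4/17 0; 0 0 1]
M⁻¹ · (-528/85, 91/17)ᵀ = (-3/5, 4)ᵀ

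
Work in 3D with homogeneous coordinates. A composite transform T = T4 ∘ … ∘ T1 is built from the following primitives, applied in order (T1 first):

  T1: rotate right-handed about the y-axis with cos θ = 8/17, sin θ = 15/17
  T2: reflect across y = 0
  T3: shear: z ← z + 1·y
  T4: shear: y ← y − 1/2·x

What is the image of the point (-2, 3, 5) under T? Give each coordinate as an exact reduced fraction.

T1 rotate right-handed about the y-axis with cos θ = 8/17, sin θ = 15/17: (-2, 3, 5) → (59/17, 3, 70/17)
T2 reflect across y = 0: (59/17, 3, 70/17) → (59/17, -3, 70/17)
T3 shear: z ← z + 1·y: (59/17, -3, 70/17) → (59/17, -3, 19/17)
T4 shear: y ← y − 1/2·x: (59/17, -3, 19/17) → (59/17, -161/34, 19/17)

T(p) = (59/17, -161/34, 19/17)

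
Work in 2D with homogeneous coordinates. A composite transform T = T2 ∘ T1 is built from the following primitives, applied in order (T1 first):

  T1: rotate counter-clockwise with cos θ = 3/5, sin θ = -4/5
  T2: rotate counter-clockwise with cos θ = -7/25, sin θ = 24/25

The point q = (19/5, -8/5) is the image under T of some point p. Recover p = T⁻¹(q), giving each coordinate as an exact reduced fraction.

T1 = [3/5 4/5 0; -4/5 3/5 0; 0 0 1]
T2·T1 = [3/5 -4/5 0; 4/5 3/5 0; 0 0 1]
det M = 1; M⁻¹ = [3/5 4/5 0; -4/5 3/5 0; 0 0 1]
M⁻¹ · (19/5, -8/5)ᵀ = (1, -4)ᵀ

p = (1, -4)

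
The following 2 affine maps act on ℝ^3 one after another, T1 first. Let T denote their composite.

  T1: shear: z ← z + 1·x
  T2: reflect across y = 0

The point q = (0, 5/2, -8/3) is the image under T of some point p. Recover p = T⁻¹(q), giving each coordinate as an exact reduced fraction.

T1 = [1 0 0 0; 0 1 0 0; 1 0 1 0; 0 0 0 1]
T2·T1 = [1 0 0 0; 0 -1 0 0; 1 0 1 0; 0 0 0 1]
det M = -1; M⁻¹ = [1 0 0 0; 0 -1 0 0; -1 0 1 0; 0 0 0 1]
M⁻¹ · (0, 5/2, -8/3)ᵀ = (0, -5/2, -8/3)ᵀ

p = (0, -5/2, -8/3)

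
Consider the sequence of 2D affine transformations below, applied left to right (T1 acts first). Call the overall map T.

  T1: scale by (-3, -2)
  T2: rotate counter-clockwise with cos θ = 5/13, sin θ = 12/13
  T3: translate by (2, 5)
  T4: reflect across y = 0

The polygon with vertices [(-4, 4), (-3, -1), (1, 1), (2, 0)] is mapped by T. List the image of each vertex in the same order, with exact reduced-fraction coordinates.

image vertices: (14, -13), (47/13, -183/13), (35/13, -19/13), (-4/13, 7/13)

T1 scale by (-3, -2): (-4, 4) → (12, -8); (-3, -1) → (9, 2); (1, 1) → (-3, -2); (2, 0) → (-6, 0)
T2 rotate counter-clockwise with cos θ = 5/13, sin θ = 12/13: (12, -8) → (12, 8); (9, 2) → (21/13, 118/13); (-3, -2) → (9/13, -46/13); (-6, 0) → (-30/13, -72/13)
T3 translate by (2, 5): (12, 8) → (14, 13); (21/13, 118/13) → (47/13, 183/13); (9/13, -46/13) → (35/13, 19/13); (-30/13, -72/13) → (-4/13, -7/13)
T4 reflect across y = 0: (14, 13) → (14, -13); (47/13, 183/13) → (47/13, -183/13); (35/13, 19/13) → (35/13, -19/13); (-4/13, -7/13) → (-4/13, 7/13)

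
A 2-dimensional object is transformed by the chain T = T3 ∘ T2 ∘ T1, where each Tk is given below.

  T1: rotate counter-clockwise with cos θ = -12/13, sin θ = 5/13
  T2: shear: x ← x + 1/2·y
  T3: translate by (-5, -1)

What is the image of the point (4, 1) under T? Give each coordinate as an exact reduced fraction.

T(p) = (-114/13, -5/13)

T1 rotate counter-clockwise with cos θ = -12/13, sin θ = 5/13: (4, 1) → (-53/13, 8/13)
T2 shear: x ← x + 1/2·y: (-53/13, 8/13) → (-49/13, 8/13)
T3 translate by (-5, -1): (-49/13, 8/13) → (-114/13, -5/13)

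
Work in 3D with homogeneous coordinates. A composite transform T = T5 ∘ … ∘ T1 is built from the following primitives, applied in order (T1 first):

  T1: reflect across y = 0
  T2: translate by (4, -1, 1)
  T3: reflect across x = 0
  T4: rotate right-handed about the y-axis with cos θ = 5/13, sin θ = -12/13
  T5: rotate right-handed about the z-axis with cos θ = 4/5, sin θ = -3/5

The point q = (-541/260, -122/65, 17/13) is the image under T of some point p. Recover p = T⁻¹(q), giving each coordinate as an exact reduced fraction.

p = (-5, 7/4, 0)

T1 = [1 0 0 0; 0 -1 0 0; 0 0 1 0; 0 0 0 1]
T2·T1 = [1 0 0 4; 0 -1 0 -1; 0 0 1 1; 0 0 0 1]
T3·…·T1 = [-1 0 0 -4; 0 -1 0 -1; 0 0 1 1; 0 0 0 1]
T4·…·T1 = [-5/13 0 -12/13 -32/13; 0 -1 0 -1; -12/13 0 5/13 -43/13; 0 0 0 1]
T5·…·T1 = [-4/13 -3/5 -48/65 -167/65; 3/13 -4/5 36/65 44/65; -12/13 0 5/13 -43/13; 0 0 0 1]
det M = 1; M⁻¹ = [-4/13 3/13 -12/13 -4; -3/5 -4/5 0 -1; -48/65 36/65 5/13 -1; 0 0 0 1]
M⁻¹ · (-541/260, -122/65, 17/13)ᵀ = (-5, 7/4, 0)ᵀ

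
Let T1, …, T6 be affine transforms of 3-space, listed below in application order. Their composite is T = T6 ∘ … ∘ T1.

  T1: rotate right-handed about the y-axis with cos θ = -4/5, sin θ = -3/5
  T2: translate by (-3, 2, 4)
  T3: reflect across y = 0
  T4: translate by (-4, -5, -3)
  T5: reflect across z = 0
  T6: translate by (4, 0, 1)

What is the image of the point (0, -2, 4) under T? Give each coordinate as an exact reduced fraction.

T(p) = (-27/5, -5, 16/5)

T1 rotate right-handed about the y-axis with cos θ = -4/5, sin θ = -3/5: (0, -2, 4) → (-12/5, -2, -16/5)
T2 translate by (-3, 2, 4): (-12/5, -2, -16/5) → (-27/5, 0, 4/5)
T3 reflect across y = 0: (-27/5, 0, 4/5) → (-27/5, 0, 4/5)
T4 translate by (-4, -5, -3): (-27/5, 0, 4/5) → (-47/5, -5, -11/5)
T5 reflect across z = 0: (-47/5, -5, -11/5) → (-47/5, -5, 11/5)
T6 translate by (4, 0, 1): (-47/5, -5, 11/5) → (-27/5, -5, 16/5)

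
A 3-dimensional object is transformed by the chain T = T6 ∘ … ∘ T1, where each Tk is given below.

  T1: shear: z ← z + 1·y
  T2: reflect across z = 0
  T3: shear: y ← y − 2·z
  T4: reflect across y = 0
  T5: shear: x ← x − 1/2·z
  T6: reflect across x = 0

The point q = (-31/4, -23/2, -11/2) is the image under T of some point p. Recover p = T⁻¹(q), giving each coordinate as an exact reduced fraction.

p = (5, 1/2, 5)

T1 = [1 0 0 0; 0 1 0 0; 0 1 1 0; 0 0 0 1]
T2·T1 = [1 0 0 0; 0 1 0 0; 0 -1 -1 0; 0 0 0 1]
T3·…·T1 = [1 0 0 0; 0 3 2 0; 0 -1 -1 0; 0 0 0 1]
T4·…·T1 = [1 0 0 0; 0 -3 -2 0; 0 -1 -1 0; 0 0 0 1]
T5·…·T1 = [1 1/2 1/2 0; 0 -3 -2 0; 0 -1 -1 0; 0 0 0 1]
T6·…·T1 = [-1 -1/2 -1/2 0; 0 -3 -2 0; 0 -1 -1 0; 0 0 0 1]
det M = -1; M⁻¹ = [-1 0 1/2 0; 0 -1 2 0; 0 1 -3 0; 0 0 0 1]
M⁻¹ · (-31/4, -23/2, -11/2)ᵀ = (5, 1/2, 5)ᵀ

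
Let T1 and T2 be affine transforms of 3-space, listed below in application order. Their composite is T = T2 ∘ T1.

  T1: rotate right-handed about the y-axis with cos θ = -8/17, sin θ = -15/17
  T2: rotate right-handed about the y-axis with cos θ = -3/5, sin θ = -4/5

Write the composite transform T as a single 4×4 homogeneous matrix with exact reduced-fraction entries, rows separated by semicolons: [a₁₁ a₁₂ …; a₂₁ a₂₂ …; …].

T = [-36/85 0 77/85 0; 0 1 0 0; -77/85 0 -36/85 0; 0 0 0 1]

T1 = [-8/17 0 -15/17 0; 0 1 0 0; 15/17 0 -8/17 0; 0 0 0 1]
T2·T1 = [-36/85 0 77/85 0; 0 1 0 0; -77/85 0 -36/85 0; 0 0 0 1]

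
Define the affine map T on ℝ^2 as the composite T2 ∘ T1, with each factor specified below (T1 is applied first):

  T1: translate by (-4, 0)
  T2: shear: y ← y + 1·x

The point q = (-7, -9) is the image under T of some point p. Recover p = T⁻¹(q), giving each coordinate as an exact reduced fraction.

p = (-3, -2)

T1 = [1 0 -4; 0 1 0; 0 0 1]
T2·T1 = [1 0 -4; 1 1 -4; 0 0 1]
det M = 1; M⁻¹ = [1 0 4; -1 1 0; 0 0 1]
M⁻¹ · (-7, -9)ᵀ = (-3, -2)ᵀ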